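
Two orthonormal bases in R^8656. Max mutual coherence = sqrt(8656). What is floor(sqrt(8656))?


93^2 = 8649 <= 8656 < 8836 = 94^2, so 93 <= sqrt(8656) < 94.
floor(sqrt(8656)) = 93.

93


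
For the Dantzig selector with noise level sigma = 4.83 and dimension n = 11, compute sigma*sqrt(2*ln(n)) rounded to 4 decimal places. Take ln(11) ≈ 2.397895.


ln(11) ≈ 2.397895.
2*ln(n) ≈ 4.79579.
sqrt(2*ln(n)) ≈ sqrt(4.79579) ≈ 2.189929.
threshold ≈ 4.83*2.189929 = 10.57735707 ≈ 10.5774.

10.5774


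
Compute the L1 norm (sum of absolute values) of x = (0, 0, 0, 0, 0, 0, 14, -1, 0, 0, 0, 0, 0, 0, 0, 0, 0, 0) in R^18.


Non-zero entries: [(6, 14), (7, -1)]
Absolute values: [14, 1]
||x||_1 = sum = 15.

15


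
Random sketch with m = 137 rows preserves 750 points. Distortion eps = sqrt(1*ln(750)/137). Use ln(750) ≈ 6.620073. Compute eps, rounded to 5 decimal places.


ln(750) ≈ 6.620073.
1*ln(N)/m ≈ 1*6.620073/137 ≈ 0.0483217.
eps = sqrt(0.0483217) ≈ 0.219822 ≈ 0.21982.

0.21982


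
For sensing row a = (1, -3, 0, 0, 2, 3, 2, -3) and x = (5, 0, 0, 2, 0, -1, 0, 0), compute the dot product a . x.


Non-zero terms: ['1*5', '0*2', '3*-1']
Products: [5, 0, -3]
y = sum = 2.

2


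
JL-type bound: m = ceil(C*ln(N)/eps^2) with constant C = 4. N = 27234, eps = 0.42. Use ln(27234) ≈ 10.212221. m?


ln(27234) ≈ 10.212221.
eps^2 = 0.42^2 = 0.1764.
C*ln(N)/eps^2 ≈ 4*10.212221/0.1764 ≈ 231.5696.
m = ceil(231.5696) = 232.

232


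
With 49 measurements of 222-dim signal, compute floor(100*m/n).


100*m/n = 100*49/222 ≈ 22.0721.
floor = 22.

22


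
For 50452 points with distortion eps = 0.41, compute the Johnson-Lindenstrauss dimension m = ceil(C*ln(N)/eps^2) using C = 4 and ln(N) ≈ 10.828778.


ln(50452) ≈ 10.828778.
eps^2 = 0.41^2 = 0.1681.
C*ln(N)/eps^2 ≈ 4*10.828778/0.1681 ≈ 257.6747.
m = ceil(257.6747) = 258.

258


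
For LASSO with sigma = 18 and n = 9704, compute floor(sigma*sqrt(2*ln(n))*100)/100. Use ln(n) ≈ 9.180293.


ln(9704) ≈ 9.180293.
2*ln(n) ≈ 18.360586.
sqrt(2*ln(n)) ≈ sqrt(18.360586) ≈ 4.284925.
lambda ≈ 18*4.284925 = 77.12865.
floor(lambda*100)/100 = 77.12.

77.12


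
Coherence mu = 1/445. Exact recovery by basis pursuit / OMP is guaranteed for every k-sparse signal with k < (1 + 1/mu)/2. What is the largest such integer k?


1/mu = 445.
1 + 1/mu = 446.
(1 + 1/mu)/2 = 223 is an integer and the inequality is strict, so k_max = 223 - 1 = 222.

222


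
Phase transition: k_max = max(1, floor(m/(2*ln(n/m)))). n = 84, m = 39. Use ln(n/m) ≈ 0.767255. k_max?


n/m = 84/39 = 28/13.
ln(n/m) ≈ 0.767255.
2*ln(n/m) ≈ 1.53451.
m/(2*ln(n/m)) ≈ 39/1.53451 ≈ 25.4153.
floor = 25.
k_max = max(1, 25) = 25.

25


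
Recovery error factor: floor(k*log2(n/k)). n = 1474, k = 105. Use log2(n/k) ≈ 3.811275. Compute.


log2(n/k) = log2(1474/105) ≈ 3.811275.
k*log2(n/k) ≈ 105*3.811275 = 400.183875.
floor(400.183875) = 400.

400


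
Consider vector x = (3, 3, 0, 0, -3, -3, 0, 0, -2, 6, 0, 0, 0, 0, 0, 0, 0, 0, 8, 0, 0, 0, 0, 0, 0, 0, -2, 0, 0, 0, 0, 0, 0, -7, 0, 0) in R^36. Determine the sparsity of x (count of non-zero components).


Non-zero positions: [0, 1, 4, 5, 8, 9, 18, 26, 33].
Sparsity = 9.

9


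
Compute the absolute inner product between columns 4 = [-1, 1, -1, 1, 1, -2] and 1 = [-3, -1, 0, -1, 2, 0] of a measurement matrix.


Inner product: -1*-3 + 1*-1 + -1*0 + 1*-1 + 1*2 + -2*0
Products: [3, -1, 0, -1, 2, 0]
Sum = 3.
|dot| = 3.

3


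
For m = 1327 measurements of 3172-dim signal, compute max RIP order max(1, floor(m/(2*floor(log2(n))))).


floor(log2(3172)) = 11.
2*11 = 22.
m/(2*floor(log2(n))) = 1327/22 ≈ 60.3182.
floor = 60.
k = max(1, 60) = 60.

60


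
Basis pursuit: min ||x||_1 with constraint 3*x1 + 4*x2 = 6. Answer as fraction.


Axis intercepts:
  x1 = 2, x2 = 0: L1 = 2
  x1 = 0, x2 = 3/2: L1 = 3/2
x* = (0, 3/2)
||x*||_1 = 3/2.

3/2


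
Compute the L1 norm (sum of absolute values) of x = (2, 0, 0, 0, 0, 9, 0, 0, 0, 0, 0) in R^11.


Non-zero entries: [(0, 2), (5, 9)]
Absolute values: [2, 9]
||x||_1 = sum = 11.

11


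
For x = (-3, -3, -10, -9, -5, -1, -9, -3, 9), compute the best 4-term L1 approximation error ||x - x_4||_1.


Sorted |x_i| descending: [10, 9, 9, 9, 5, 3, 3, 3, 1]
Keep top 4: [10, 9, 9, 9]
Tail entries: [5, 3, 3, 3, 1]
L1 error = sum of tail = 15.

15


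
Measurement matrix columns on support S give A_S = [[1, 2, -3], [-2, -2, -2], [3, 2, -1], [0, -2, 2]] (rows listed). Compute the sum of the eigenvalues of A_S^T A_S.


Sum of eigenvalues of A_S^T A_S = trace(A_S^T A_S) = sum of squared column norms of A_S.
A_S^T A_S diagonal: [14, 16, 18].
trace = 14 + 16 + 18 = 48.

48


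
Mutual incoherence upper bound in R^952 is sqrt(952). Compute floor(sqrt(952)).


30^2 = 900 <= 952 < 961 = 31^2, so 30 <= sqrt(952) < 31.
floor(sqrt(952)) = 30.

30


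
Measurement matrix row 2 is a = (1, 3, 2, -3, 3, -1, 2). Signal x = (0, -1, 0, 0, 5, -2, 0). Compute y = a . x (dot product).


Non-zero terms: ['3*-1', '3*5', '-1*-2']
Products: [-3, 15, 2]
y = sum = 14.

14


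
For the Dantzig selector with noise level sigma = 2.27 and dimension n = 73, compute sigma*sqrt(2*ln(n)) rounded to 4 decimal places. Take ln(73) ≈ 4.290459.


ln(73) ≈ 4.290459.
2*ln(n) ≈ 8.580918.
sqrt(2*ln(n)) ≈ sqrt(8.580918) ≈ 2.92932.
threshold ≈ 2.27*2.92932 = 6.6495564 ≈ 6.6496.

6.6496


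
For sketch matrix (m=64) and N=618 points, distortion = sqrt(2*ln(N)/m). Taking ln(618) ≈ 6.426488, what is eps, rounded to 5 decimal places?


ln(618) ≈ 6.426488.
2*ln(N)/m ≈ 2*6.426488/64 ≈ 0.20082775.
eps = sqrt(0.20082775) ≈ 0.4481381 ≈ 0.44814.

0.44814


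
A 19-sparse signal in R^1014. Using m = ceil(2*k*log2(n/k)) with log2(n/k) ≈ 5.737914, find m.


log2(n/k) = log2(1014/19) ≈ 5.737914.
2*k*log2(n/k) ≈ 2*19*5.737914 = 218.040732.
m = ceil(218.040732) = 219.

219


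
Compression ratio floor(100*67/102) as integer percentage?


100*m/n = 100*67/102 ≈ 65.6863.
floor = 65.

65


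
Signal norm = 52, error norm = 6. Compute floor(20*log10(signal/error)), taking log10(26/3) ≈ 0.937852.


||x||/||e|| = 52/6 = 26/3.
log10(26/3) ≈ 0.937852.
20*log10(||x||/||e||) ≈ 20*0.937852 = 18.75704.
floor(18.75704) = 18.

18


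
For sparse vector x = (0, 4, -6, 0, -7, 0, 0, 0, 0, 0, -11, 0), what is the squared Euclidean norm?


Non-zero entries: [(1, 4), (2, -6), (4, -7), (10, -11)]
Squares: [16, 36, 49, 121]
||x||_2^2 = sum = 222.

222


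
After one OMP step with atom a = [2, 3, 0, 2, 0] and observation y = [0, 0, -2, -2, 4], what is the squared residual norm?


a^T a = 17.
a^T y = -4.
coeff = -4/17 = -4/17.
||r||^2 = 392/17.

392/17


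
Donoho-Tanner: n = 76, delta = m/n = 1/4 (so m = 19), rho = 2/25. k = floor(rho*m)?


m = 1/4*76 = 19.
rho = 2/25.
rho*m = 2/25*19 = 1.52.
k = floor(1.52) = 1.

1


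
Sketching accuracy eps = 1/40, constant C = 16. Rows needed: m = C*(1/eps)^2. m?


1/eps = 40.
(1/eps)^2 = 1600.
m = 16*1600 = 25600.

25600


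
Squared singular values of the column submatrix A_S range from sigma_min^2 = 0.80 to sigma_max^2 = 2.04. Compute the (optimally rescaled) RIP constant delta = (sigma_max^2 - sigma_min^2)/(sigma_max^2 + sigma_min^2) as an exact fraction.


lambda_max - lambda_min = 2.04 - 0.80 = 1.24.
lambda_max + lambda_min = 2.04 + 0.80 = 2.84.
delta = 1.24/2.84 = 124/284 = 31/71.

31/71


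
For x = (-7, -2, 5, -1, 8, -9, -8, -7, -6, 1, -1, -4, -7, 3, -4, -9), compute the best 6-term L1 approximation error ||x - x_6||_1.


Sorted |x_i| descending: [9, 9, 8, 8, 7, 7, 7, 6, 5, 4, 4, 3, 2, 1, 1, 1]
Keep top 6: [9, 9, 8, 8, 7, 7]
Tail entries: [7, 6, 5, 4, 4, 3, 2, 1, 1, 1]
L1 error = sum of tail = 34.

34


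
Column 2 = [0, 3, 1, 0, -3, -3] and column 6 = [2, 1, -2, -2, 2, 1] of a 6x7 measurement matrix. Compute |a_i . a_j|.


Inner product: 0*2 + 3*1 + 1*-2 + 0*-2 + -3*2 + -3*1
Products: [0, 3, -2, 0, -6, -3]
Sum = -8.
|dot| = 8.

8


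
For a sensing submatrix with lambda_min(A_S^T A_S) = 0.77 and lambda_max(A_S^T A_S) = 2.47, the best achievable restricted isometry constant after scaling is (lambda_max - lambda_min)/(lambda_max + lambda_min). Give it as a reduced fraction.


lambda_max - lambda_min = 2.47 - 0.77 = 1.70.
lambda_max + lambda_min = 2.47 + 0.77 = 3.24.
delta = 1.70/3.24 = 170/324 = 85/162.

85/162


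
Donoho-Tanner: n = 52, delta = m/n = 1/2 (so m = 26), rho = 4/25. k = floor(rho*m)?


m = 1/2*52 = 26.
rho = 4/25.
rho*m = 4/25*26 = 4.16.
k = floor(4.16) = 4.

4


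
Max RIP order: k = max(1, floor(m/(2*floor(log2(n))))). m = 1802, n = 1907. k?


floor(log2(1907)) = 10.
2*10 = 20.
m/(2*floor(log2(n))) = 1802/20 ≈ 90.1.
floor = 90.
k = max(1, 90) = 90.

90


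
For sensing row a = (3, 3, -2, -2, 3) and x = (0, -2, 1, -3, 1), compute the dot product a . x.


Non-zero terms: ['3*-2', '-2*1', '-2*-3', '3*1']
Products: [-6, -2, 6, 3]
y = sum = 1.

1


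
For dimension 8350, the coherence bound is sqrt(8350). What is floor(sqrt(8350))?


91^2 = 8281 <= 8350 < 8464 = 92^2, so 91 <= sqrt(8350) < 92.
floor(sqrt(8350)) = 91.

91


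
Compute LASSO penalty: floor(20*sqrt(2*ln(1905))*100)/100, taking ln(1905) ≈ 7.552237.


ln(1905) ≈ 7.552237.
2*ln(n) ≈ 15.104474.
sqrt(2*ln(n)) ≈ sqrt(15.104474) ≈ 3.886447.
lambda ≈ 20*3.886447 = 77.72894.
floor(lambda*100)/100 = 77.72.

77.72


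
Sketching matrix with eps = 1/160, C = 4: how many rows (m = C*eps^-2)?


1/eps = 160.
(1/eps)^2 = 25600.
m = 4*25600 = 102400.

102400


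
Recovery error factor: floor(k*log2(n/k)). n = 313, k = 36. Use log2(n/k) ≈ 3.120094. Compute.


log2(n/k) = log2(313/36) ≈ 3.120094.
k*log2(n/k) ≈ 36*3.120094 = 112.323384.
floor(112.323384) = 112.

112


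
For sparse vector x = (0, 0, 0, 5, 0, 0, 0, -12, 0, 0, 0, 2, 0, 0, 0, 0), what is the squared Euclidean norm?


Non-zero entries: [(3, 5), (7, -12), (11, 2)]
Squares: [25, 144, 4]
||x||_2^2 = sum = 173.

173


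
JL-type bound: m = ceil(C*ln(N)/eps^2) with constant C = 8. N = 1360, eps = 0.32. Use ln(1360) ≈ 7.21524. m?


ln(1360) ≈ 7.21524.
eps^2 = 0.32^2 = 0.1024.
C*ln(N)/eps^2 ≈ 8*7.21524/0.1024 ≈ 563.6906.
m = ceil(563.6906) = 564.

564


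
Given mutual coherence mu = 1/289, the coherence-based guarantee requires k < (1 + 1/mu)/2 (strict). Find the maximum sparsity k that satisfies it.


1/mu = 289.
1 + 1/mu = 290.
(1 + 1/mu)/2 = 145 is an integer and the inequality is strict, so k_max = 145 - 1 = 144.

144


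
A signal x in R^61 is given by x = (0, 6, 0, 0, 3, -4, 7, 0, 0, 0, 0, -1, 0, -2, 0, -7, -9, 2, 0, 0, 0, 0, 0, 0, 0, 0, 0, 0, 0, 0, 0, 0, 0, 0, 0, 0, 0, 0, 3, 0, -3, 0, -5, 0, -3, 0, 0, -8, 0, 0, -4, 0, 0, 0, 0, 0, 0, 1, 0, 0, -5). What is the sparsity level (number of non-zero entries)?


Non-zero positions: [1, 4, 5, 6, 11, 13, 15, 16, 17, 38, 40, 42, 44, 47, 50, 57, 60].
Sparsity = 17.

17


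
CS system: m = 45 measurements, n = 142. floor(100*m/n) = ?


100*m/n = 100*45/142 ≈ 31.6901.
floor = 31.

31


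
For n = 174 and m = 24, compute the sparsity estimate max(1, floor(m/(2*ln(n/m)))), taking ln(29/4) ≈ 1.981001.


n/m = 174/24 = 29/4.
ln(n/m) ≈ 1.981001.
2*ln(n/m) ≈ 3.962002.
m/(2*ln(n/m)) ≈ 24/3.962002 ≈ 6.0575.
floor = 6.
k_max = max(1, 6) = 6.

6


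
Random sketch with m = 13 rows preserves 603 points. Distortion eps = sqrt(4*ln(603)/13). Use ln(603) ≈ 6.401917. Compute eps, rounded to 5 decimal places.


ln(603) ≈ 6.401917.
4*ln(N)/m ≈ 4*6.401917/13 ≈ 1.96982062.
eps = sqrt(1.96982062) ≈ 1.403503 ≈ 1.40350.

1.40350


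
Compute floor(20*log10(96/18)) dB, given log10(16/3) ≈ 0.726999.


||x||/||e|| = 96/18 = 16/3.
log10(16/3) ≈ 0.726999.
20*log10(||x||/||e||) ≈ 20*0.726999 = 14.53998.
floor(14.53998) = 14.

14


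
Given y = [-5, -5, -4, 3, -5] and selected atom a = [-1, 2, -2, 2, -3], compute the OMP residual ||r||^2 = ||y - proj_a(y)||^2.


a^T a = 22.
a^T y = 24.
coeff = 24/22 = 12/11.
||r||^2 = 812/11.

812/11


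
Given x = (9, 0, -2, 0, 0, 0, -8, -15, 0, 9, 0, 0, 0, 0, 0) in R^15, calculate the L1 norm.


Non-zero entries: [(0, 9), (2, -2), (6, -8), (7, -15), (9, 9)]
Absolute values: [9, 2, 8, 15, 9]
||x||_1 = sum = 43.

43


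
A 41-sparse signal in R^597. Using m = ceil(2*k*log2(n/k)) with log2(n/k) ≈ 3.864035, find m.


log2(n/k) = log2(597/41) ≈ 3.864035.
2*k*log2(n/k) ≈ 2*41*3.864035 = 316.85087.
m = ceil(316.85087) = 317.

317


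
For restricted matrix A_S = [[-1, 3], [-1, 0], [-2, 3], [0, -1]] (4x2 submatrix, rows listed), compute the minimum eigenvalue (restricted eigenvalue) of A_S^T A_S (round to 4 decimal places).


A_S^T A_S = [[6, -9], [-9, 19]].
trace = 25.
det = 33.
disc = trace^2 - 4*det = 625 - 4*33 = 493.
sqrt(493) ≈ 22.203603.
lam_min = (25 - sqrt(493))/2 ≈ (25 - 22.203603)/2 = 1.3981985 ≈ 1.3982.

1.3982


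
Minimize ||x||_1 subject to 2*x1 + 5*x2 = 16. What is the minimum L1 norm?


Axis intercepts:
  x1 = 8, x2 = 0: L1 = 8
  x1 = 0, x2 = 16/5: L1 = 16/5
x* = (0, 16/5)
||x*||_1 = 16/5.

16/5


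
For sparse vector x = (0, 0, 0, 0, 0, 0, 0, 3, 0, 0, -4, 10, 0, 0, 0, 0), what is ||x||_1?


Non-zero entries: [(7, 3), (10, -4), (11, 10)]
Absolute values: [3, 4, 10]
||x||_1 = sum = 17.

17


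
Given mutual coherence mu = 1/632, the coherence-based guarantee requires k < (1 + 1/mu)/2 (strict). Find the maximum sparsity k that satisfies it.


1/mu = 632.
1 + 1/mu = 633.
(1 + 1/mu)/2 = 316.5 is not an integer, so k_max = floor(316.5) = 316.

316


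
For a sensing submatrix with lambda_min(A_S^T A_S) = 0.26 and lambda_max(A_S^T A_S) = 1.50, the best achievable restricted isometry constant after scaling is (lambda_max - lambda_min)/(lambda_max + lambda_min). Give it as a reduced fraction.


lambda_max - lambda_min = 1.50 - 0.26 = 1.24.
lambda_max + lambda_min = 1.50 + 0.26 = 1.76.
delta = 1.24/1.76 = 124/176 = 31/44.

31/44


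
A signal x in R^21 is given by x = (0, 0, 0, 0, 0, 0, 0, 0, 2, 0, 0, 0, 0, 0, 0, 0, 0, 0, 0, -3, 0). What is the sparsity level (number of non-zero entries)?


Non-zero positions: [8, 19].
Sparsity = 2.

2


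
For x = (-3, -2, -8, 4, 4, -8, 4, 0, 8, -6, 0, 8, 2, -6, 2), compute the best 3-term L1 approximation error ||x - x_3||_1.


Sorted |x_i| descending: [8, 8, 8, 8, 6, 6, 4, 4, 4, 3, 2, 2, 2, 0, 0]
Keep top 3: [8, 8, 8]
Tail entries: [8, 6, 6, 4, 4, 4, 3, 2, 2, 2, 0, 0]
L1 error = sum of tail = 41.

41


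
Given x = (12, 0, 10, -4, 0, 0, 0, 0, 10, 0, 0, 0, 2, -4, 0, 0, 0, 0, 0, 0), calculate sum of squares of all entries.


Non-zero entries: [(0, 12), (2, 10), (3, -4), (8, 10), (12, 2), (13, -4)]
Squares: [144, 100, 16, 100, 4, 16]
||x||_2^2 = sum = 380.

380


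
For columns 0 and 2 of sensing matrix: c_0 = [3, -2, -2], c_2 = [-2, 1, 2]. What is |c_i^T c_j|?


Inner product: 3*-2 + -2*1 + -2*2
Products: [-6, -2, -4]
Sum = -12.
|dot| = 12.

12


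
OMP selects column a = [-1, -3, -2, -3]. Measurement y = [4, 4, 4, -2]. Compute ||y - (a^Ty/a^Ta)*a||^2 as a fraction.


a^T a = 23.
a^T y = -18.
coeff = -18/23 = -18/23.
||r||^2 = 872/23.

872/23


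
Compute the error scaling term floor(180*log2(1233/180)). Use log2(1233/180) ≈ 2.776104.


log2(n/k) = log2(1233/180) ≈ 2.776104.
k*log2(n/k) ≈ 180*2.776104 = 499.69872.
floor(499.69872) = 499.

499


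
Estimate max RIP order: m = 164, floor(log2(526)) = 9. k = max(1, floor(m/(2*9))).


floor(log2(526)) = 9.
2*9 = 18.
m/(2*floor(log2(n))) = 164/18 ≈ 9.1111.
floor = 9.
k = max(1, 9) = 9.

9


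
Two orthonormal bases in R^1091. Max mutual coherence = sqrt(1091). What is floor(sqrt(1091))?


33^2 = 1089 <= 1091 < 1156 = 34^2, so 33 <= sqrt(1091) < 34.
floor(sqrt(1091)) = 33.

33


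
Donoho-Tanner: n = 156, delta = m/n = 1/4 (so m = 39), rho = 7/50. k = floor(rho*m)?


m = 1/4*156 = 39.
rho = 7/50.
rho*m = 7/50*39 = 5.46.
k = floor(5.46) = 5.

5


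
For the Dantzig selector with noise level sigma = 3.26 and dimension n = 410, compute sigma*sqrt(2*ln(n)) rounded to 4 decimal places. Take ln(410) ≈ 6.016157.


ln(410) ≈ 6.016157.
2*ln(n) ≈ 12.032314.
sqrt(2*ln(n)) ≈ sqrt(12.032314) ≈ 3.468763.
threshold ≈ 3.26*3.468763 = 11.30816738 ≈ 11.3082.

11.3082


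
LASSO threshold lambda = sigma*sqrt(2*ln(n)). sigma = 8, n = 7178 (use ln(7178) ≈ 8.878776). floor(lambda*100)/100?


ln(7178) ≈ 8.878776.
2*ln(n) ≈ 17.757552.
sqrt(2*ln(n)) ≈ sqrt(17.757552) ≈ 4.213971.
lambda ≈ 8*4.213971 = 33.711768.
floor(lambda*100)/100 = 33.71.

33.71


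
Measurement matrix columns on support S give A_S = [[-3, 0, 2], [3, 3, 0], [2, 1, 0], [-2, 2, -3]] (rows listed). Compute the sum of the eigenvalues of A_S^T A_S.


Sum of eigenvalues of A_S^T A_S = trace(A_S^T A_S) = sum of squared column norms of A_S.
A_S^T A_S diagonal: [26, 14, 13].
trace = 26 + 14 + 13 = 53.

53


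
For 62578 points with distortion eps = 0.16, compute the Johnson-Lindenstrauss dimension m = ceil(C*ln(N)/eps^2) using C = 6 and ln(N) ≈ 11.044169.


ln(62578) ≈ 11.044169.
eps^2 = 0.16^2 = 0.0256.
C*ln(N)/eps^2 ≈ 6*11.044169/0.0256 ≈ 2588.4771.
m = ceil(2588.4771) = 2589.

2589


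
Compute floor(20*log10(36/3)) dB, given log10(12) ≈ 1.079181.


||x||/||e|| = 36/3 = 12.
log10(12) ≈ 1.079181.
20*log10(||x||/||e||) ≈ 20*1.079181 = 21.58362.
floor(21.58362) = 21.

21


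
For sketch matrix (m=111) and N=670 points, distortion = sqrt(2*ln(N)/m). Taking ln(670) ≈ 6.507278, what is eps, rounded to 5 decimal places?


ln(670) ≈ 6.507278.
2*ln(N)/m ≈ 2*6.507278/111 ≈ 0.11724825.
eps = sqrt(0.11724825) ≈ 0.3424153 ≈ 0.34242.

0.34242


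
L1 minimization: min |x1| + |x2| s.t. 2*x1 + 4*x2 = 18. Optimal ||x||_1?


Axis intercepts:
  x1 = 9, x2 = 0: L1 = 9
  x1 = 0, x2 = 9/2: L1 = 9/2
x* = (0, 9/2)
||x*||_1 = 9/2.

9/2


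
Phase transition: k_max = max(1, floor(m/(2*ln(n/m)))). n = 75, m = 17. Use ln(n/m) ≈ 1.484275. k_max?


n/m = 75/17.
ln(n/m) ≈ 1.484275.
2*ln(n/m) ≈ 2.96855.
m/(2*ln(n/m)) ≈ 17/2.96855 ≈ 5.7267.
floor = 5.
k_max = max(1, 5) = 5.

5


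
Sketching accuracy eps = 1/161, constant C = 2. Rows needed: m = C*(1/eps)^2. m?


1/eps = 161.
(1/eps)^2 = 25921.
m = 2*25921 = 51842.

51842


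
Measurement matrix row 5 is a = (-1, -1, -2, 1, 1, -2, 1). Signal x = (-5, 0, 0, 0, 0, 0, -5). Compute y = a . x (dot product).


Non-zero terms: ['-1*-5', '1*-5']
Products: [5, -5]
y = sum = 0.

0


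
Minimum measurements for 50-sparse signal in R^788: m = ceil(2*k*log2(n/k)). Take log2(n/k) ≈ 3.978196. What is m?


log2(n/k) = log2(788/50) ≈ 3.978196.
2*k*log2(n/k) ≈ 2*50*3.978196 = 397.8196.
m = ceil(397.8196) = 398.

398


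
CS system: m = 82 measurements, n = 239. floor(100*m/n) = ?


100*m/n = 100*82/239 ≈ 34.3096.
floor = 34.

34


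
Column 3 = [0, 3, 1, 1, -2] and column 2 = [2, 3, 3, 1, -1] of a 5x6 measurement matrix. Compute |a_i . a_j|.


Inner product: 0*2 + 3*3 + 1*3 + 1*1 + -2*-1
Products: [0, 9, 3, 1, 2]
Sum = 15.
|dot| = 15.

15


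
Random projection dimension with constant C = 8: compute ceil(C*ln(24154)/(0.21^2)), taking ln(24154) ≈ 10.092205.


ln(24154) ≈ 10.092205.
eps^2 = 0.21^2 = 0.0441.
C*ln(N)/eps^2 ≈ 8*10.092205/0.0441 ≈ 1830.7855.
m = ceil(1830.7855) = 1831.

1831


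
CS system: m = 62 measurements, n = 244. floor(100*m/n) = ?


100*m/n = 100*62/244 ≈ 25.4098.
floor = 25.

25


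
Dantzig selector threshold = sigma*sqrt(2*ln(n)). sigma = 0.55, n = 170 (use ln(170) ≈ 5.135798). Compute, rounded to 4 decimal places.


ln(170) ≈ 5.135798.
2*ln(n) ≈ 10.271596.
sqrt(2*ln(n)) ≈ sqrt(10.271596) ≈ 3.204933.
threshold ≈ 0.55*3.204933 = 1.76271315 ≈ 1.7627.

1.7627


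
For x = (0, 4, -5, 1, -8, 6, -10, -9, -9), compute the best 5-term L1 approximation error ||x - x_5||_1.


Sorted |x_i| descending: [10, 9, 9, 8, 6, 5, 4, 1, 0]
Keep top 5: [10, 9, 9, 8, 6]
Tail entries: [5, 4, 1, 0]
L1 error = sum of tail = 10.

10


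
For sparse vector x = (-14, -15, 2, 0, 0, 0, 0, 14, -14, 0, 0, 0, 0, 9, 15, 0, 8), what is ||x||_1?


Non-zero entries: [(0, -14), (1, -15), (2, 2), (7, 14), (8, -14), (13, 9), (14, 15), (16, 8)]
Absolute values: [14, 15, 2, 14, 14, 9, 15, 8]
||x||_1 = sum = 91.

91


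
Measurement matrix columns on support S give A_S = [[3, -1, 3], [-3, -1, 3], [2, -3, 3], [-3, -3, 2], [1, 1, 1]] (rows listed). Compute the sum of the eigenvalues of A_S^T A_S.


Sum of eigenvalues of A_S^T A_S = trace(A_S^T A_S) = sum of squared column norms of A_S.
A_S^T A_S diagonal: [32, 21, 32].
trace = 32 + 21 + 32 = 85.

85


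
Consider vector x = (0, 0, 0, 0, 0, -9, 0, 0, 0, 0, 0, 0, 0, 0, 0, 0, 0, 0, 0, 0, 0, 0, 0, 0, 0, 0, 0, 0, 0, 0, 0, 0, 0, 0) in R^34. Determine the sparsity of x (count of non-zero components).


Non-zero positions: [5].
Sparsity = 1.

1


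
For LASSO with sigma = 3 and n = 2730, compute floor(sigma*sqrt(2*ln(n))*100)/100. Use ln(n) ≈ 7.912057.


ln(2730) ≈ 7.912057.
2*ln(n) ≈ 15.824114.
sqrt(2*ln(n)) ≈ sqrt(15.824114) ≈ 3.977953.
lambda ≈ 3*3.977953 = 11.933859.
floor(lambda*100)/100 = 11.93.

11.93


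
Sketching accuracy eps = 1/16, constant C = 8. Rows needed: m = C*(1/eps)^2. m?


1/eps = 16.
(1/eps)^2 = 256.
m = 8*256 = 2048.

2048


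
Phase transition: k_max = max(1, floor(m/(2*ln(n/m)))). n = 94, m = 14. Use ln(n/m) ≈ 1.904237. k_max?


n/m = 94/14 = 47/7.
ln(n/m) ≈ 1.904237.
2*ln(n/m) ≈ 3.808474.
m/(2*ln(n/m)) ≈ 14/3.808474 ≈ 3.676.
floor = 3.
k_max = max(1, 3) = 3.

3


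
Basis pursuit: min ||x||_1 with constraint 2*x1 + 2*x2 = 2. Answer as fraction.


Axis intercepts:
  x1 = 1, x2 = 0: L1 = 1
  x1 = 0, x2 = 1: L1 = 1
x* = (1, 0)
||x*||_1 = 1.

1


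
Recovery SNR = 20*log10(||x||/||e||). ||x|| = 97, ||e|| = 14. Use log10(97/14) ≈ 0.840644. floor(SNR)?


||x||/||e|| = 97/14.
log10(97/14) ≈ 0.840644.
20*log10(||x||/||e||) ≈ 20*0.840644 = 16.81288.
floor(16.81288) = 16.

16


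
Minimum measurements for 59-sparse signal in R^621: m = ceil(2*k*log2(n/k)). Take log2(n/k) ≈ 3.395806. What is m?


log2(n/k) = log2(621/59) ≈ 3.395806.
2*k*log2(n/k) ≈ 2*59*3.395806 = 400.705108.
m = ceil(400.705108) = 401.

401


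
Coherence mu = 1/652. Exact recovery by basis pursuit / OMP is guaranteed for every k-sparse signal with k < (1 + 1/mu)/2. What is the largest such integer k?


1/mu = 652.
1 + 1/mu = 653.
(1 + 1/mu)/2 = 326.5 is not an integer, so k_max = floor(326.5) = 326.

326


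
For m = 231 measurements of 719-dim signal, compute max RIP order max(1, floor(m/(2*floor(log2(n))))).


floor(log2(719)) = 9.
2*9 = 18.
m/(2*floor(log2(n))) = 231/18 ≈ 12.8333.
floor = 12.
k = max(1, 12) = 12.

12


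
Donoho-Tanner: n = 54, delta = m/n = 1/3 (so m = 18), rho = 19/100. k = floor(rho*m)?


m = 1/3*54 = 18.
rho = 19/100.
rho*m = 19/100*18 = 3.42.
k = floor(3.42) = 3.

3


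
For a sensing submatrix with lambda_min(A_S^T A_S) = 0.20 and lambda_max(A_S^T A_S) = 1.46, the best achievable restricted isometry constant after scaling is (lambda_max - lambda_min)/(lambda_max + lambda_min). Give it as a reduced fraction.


lambda_max - lambda_min = 1.46 - 0.20 = 1.26.
lambda_max + lambda_min = 1.46 + 0.20 = 1.66.
delta = 1.26/1.66 = 126/166 = 63/83.

63/83


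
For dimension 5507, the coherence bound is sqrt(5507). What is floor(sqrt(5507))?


74^2 = 5476 <= 5507 < 5625 = 75^2, so 74 <= sqrt(5507) < 75.
floor(sqrt(5507)) = 74.

74


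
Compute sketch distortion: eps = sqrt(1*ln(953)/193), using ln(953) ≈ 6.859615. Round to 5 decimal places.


ln(953) ≈ 6.859615.
1*ln(N)/m ≈ 1*6.859615/193 ≈ 0.03554205.
eps = sqrt(0.03554205) ≈ 0.188526 ≈ 0.18853.

0.18853


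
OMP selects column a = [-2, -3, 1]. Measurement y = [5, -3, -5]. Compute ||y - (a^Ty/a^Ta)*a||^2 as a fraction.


a^T a = 14.
a^T y = -6.
coeff = -6/14 = -3/7.
||r||^2 = 395/7.

395/7


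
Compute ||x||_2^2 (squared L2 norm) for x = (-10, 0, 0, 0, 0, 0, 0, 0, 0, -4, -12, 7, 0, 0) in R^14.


Non-zero entries: [(0, -10), (9, -4), (10, -12), (11, 7)]
Squares: [100, 16, 144, 49]
||x||_2^2 = sum = 309.

309


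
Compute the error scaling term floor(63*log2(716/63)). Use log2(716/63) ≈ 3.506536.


log2(n/k) = log2(716/63) ≈ 3.506536.
k*log2(n/k) ≈ 63*3.506536 = 220.911768.
floor(220.911768) = 220.

220


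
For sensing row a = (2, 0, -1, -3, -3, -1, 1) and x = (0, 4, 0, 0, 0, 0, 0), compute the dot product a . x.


Non-zero terms: ['0*4']
Products: [0]
y = sum = 0.

0


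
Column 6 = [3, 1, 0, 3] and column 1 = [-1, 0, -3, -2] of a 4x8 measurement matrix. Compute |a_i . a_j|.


Inner product: 3*-1 + 1*0 + 0*-3 + 3*-2
Products: [-3, 0, 0, -6]
Sum = -9.
|dot| = 9.

9


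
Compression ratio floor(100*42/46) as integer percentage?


100*m/n = 100*42/46 ≈ 91.3043.
floor = 91.

91


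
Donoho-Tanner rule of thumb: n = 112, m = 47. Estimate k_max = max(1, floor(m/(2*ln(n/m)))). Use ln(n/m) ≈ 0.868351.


n/m = 112/47.
ln(n/m) ≈ 0.868351.
2*ln(n/m) ≈ 1.736702.
m/(2*ln(n/m)) ≈ 47/1.736702 ≈ 27.0628.
floor = 27.
k_max = max(1, 27) = 27.

27


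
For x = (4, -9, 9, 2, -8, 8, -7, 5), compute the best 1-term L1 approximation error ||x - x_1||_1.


Sorted |x_i| descending: [9, 9, 8, 8, 7, 5, 4, 2]
Keep top 1: [9]
Tail entries: [9, 8, 8, 7, 5, 4, 2]
L1 error = sum of tail = 43.

43


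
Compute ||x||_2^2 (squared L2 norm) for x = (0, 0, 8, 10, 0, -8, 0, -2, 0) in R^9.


Non-zero entries: [(2, 8), (3, 10), (5, -8), (7, -2)]
Squares: [64, 100, 64, 4]
||x||_2^2 = sum = 232.

232


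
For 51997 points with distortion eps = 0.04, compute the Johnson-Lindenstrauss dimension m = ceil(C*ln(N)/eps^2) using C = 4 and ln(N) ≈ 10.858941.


ln(51997) ≈ 10.858941.
eps^2 = 0.04^2 = 0.0016.
C*ln(N)/eps^2 ≈ 4*10.858941/0.0016 ≈ 27147.3525.
m = ceil(27147.3525) = 27148.

27148


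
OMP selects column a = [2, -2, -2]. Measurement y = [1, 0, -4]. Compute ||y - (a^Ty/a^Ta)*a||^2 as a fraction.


a^T a = 12.
a^T y = 10.
coeff = 10/12 = 5/6.
||r||^2 = 26/3.

26/3


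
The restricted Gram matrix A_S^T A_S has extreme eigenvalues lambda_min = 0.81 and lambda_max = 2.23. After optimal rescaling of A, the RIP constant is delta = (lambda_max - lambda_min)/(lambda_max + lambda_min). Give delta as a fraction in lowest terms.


lambda_max - lambda_min = 2.23 - 0.81 = 1.42.
lambda_max + lambda_min = 2.23 + 0.81 = 3.04.
delta = 1.42/3.04 = 142/304 = 71/152.

71/152


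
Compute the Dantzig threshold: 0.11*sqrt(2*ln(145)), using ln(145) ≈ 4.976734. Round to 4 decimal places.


ln(145) ≈ 4.976734.
2*ln(n) ≈ 9.953468.
sqrt(2*ln(n)) ≈ sqrt(9.953468) ≈ 3.154912.
threshold ≈ 0.11*3.154912 = 0.34704032 ≈ 0.3470.

0.3470


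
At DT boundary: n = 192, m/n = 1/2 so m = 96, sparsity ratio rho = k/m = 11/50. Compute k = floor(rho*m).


m = 1/2*192 = 96.
rho = 11/50.
rho*m = 11/50*96 = 21.12.
k = floor(21.12) = 21.

21


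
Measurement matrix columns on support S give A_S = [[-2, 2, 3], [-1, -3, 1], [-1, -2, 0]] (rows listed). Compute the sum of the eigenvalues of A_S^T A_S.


Sum of eigenvalues of A_S^T A_S = trace(A_S^T A_S) = sum of squared column norms of A_S.
A_S^T A_S diagonal: [6, 17, 10].
trace = 6 + 17 + 10 = 33.

33


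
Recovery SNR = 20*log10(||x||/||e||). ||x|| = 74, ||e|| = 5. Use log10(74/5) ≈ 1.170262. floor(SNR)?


||x||/||e|| = 74/5.
log10(74/5) ≈ 1.170262.
20*log10(||x||/||e||) ≈ 20*1.170262 = 23.40524.
floor(23.40524) = 23.

23


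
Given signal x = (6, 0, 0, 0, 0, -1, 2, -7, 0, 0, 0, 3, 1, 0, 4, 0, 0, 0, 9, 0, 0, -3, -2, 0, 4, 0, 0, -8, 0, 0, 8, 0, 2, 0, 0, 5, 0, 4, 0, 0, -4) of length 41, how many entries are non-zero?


Non-zero positions: [0, 5, 6, 7, 11, 12, 14, 18, 21, 22, 24, 27, 30, 32, 35, 37, 40].
Sparsity = 17.

17


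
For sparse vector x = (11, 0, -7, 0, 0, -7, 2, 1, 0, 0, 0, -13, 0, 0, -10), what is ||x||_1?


Non-zero entries: [(0, 11), (2, -7), (5, -7), (6, 2), (7, 1), (11, -13), (14, -10)]
Absolute values: [11, 7, 7, 2, 1, 13, 10]
||x||_1 = sum = 51.

51


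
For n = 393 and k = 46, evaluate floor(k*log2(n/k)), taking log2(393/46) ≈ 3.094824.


log2(n/k) = log2(393/46) ≈ 3.094824.
k*log2(n/k) ≈ 46*3.094824 = 142.361904.
floor(142.361904) = 142.

142


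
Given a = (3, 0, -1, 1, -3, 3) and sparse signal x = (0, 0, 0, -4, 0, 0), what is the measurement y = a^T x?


Non-zero terms: ['1*-4']
Products: [-4]
y = sum = -4.

-4


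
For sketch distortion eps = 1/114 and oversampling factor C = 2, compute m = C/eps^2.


1/eps = 114.
(1/eps)^2 = 12996.
m = 2*12996 = 25992.

25992


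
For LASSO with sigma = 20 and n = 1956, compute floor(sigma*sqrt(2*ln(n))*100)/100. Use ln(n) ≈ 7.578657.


ln(1956) ≈ 7.578657.
2*ln(n) ≈ 15.157314.
sqrt(2*ln(n)) ≈ sqrt(15.157314) ≈ 3.89324.
lambda ≈ 20*3.89324 = 77.8648.
floor(lambda*100)/100 = 77.86.

77.86


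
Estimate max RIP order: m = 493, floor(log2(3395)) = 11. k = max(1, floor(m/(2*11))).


floor(log2(3395)) = 11.
2*11 = 22.
m/(2*floor(log2(n))) = 493/22 ≈ 22.4091.
floor = 22.
k = max(1, 22) = 22.

22


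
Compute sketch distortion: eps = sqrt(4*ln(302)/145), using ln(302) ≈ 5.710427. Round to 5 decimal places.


ln(302) ≈ 5.710427.
4*ln(N)/m ≈ 4*5.710427/145 ≈ 0.15752902.
eps = sqrt(0.15752902) ≈ 0.3968993 ≈ 0.39690.

0.39690


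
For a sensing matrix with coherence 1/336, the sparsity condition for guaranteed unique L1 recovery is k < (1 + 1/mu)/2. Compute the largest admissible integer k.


1/mu = 336.
1 + 1/mu = 337.
(1 + 1/mu)/2 = 168.5 is not an integer, so k_max = floor(168.5) = 168.

168


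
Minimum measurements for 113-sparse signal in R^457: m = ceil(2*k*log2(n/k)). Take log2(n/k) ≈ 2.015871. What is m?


log2(n/k) = log2(457/113) ≈ 2.015871.
2*k*log2(n/k) ≈ 2*113*2.015871 = 455.586846.
m = ceil(455.586846) = 456.

456


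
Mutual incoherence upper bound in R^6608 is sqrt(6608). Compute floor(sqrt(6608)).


81^2 = 6561 <= 6608 < 6724 = 82^2, so 81 <= sqrt(6608) < 82.
floor(sqrt(6608)) = 81.

81


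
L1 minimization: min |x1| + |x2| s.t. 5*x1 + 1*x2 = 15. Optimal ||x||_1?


Axis intercepts:
  x1 = 3, x2 = 0: L1 = 3
  x1 = 0, x2 = 15: L1 = 15
x* = (3, 0)
||x*||_1 = 3.

3


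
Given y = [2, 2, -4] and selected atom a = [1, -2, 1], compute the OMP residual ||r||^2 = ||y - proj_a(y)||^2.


a^T a = 6.
a^T y = -6.
coeff = -6/6 = -1.
||r||^2 = 18.

18


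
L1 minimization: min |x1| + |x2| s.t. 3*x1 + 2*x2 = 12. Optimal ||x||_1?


Axis intercepts:
  x1 = 4, x2 = 0: L1 = 4
  x1 = 0, x2 = 6: L1 = 6
x* = (4, 0)
||x*||_1 = 4.

4


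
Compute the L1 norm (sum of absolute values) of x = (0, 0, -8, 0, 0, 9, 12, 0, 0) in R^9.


Non-zero entries: [(2, -8), (5, 9), (6, 12)]
Absolute values: [8, 9, 12]
||x||_1 = sum = 29.

29


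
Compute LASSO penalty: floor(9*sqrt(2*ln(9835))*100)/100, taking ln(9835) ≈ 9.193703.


ln(9835) ≈ 9.193703.
2*ln(n) ≈ 18.387406.
sqrt(2*ln(n)) ≈ sqrt(18.387406) ≈ 4.288054.
lambda ≈ 9*4.288054 = 38.592486.
floor(lambda*100)/100 = 38.59.

38.59


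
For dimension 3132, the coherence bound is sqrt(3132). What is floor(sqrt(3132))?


55^2 = 3025 <= 3132 < 3136 = 56^2, so 55 <= sqrt(3132) < 56.
floor(sqrt(3132)) = 55.

55


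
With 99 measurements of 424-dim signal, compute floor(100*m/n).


100*m/n = 100*99/424 ≈ 23.3491.
floor = 23.

23


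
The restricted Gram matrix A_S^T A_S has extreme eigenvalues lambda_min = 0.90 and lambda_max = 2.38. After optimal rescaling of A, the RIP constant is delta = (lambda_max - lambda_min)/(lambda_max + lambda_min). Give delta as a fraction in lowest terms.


lambda_max - lambda_min = 2.38 - 0.90 = 1.48.
lambda_max + lambda_min = 2.38 + 0.90 = 3.28.
delta = 1.48/3.28 = 148/328 = 37/82.

37/82


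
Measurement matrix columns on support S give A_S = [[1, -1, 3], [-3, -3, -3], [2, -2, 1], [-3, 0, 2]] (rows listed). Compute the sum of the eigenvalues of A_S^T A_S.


Sum of eigenvalues of A_S^T A_S = trace(A_S^T A_S) = sum of squared column norms of A_S.
A_S^T A_S diagonal: [23, 14, 23].
trace = 23 + 14 + 23 = 60.

60


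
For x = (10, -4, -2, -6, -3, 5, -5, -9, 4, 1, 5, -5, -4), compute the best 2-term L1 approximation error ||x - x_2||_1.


Sorted |x_i| descending: [10, 9, 6, 5, 5, 5, 5, 4, 4, 4, 3, 2, 1]
Keep top 2: [10, 9]
Tail entries: [6, 5, 5, 5, 5, 4, 4, 4, 3, 2, 1]
L1 error = sum of tail = 44.

44


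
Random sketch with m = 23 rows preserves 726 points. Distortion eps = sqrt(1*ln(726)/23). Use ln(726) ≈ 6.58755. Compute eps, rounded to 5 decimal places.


ln(726) ≈ 6.58755.
1*ln(N)/m ≈ 1*6.58755/23 ≈ 0.28641522.
eps = sqrt(0.28641522) ≈ 0.5351777 ≈ 0.53518.

0.53518


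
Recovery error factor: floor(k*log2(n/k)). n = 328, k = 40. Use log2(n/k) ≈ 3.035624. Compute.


log2(n/k) = log2(328/40) ≈ 3.035624.
k*log2(n/k) ≈ 40*3.035624 = 121.42496.
floor(121.42496) = 121.

121


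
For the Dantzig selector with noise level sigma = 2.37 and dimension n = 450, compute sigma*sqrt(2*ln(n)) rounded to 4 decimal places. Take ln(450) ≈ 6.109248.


ln(450) ≈ 6.109248.
2*ln(n) ≈ 12.218496.
sqrt(2*ln(n)) ≈ sqrt(12.218496) ≈ 3.495497.
threshold ≈ 2.37*3.495497 = 8.28432789 ≈ 8.2843.

8.2843


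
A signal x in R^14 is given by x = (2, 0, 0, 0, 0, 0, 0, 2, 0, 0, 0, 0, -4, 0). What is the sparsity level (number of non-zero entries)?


Non-zero positions: [0, 7, 12].
Sparsity = 3.

3


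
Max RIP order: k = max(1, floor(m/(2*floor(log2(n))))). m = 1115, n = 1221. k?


floor(log2(1221)) = 10.
2*10 = 20.
m/(2*floor(log2(n))) = 1115/20 ≈ 55.75.
floor = 55.
k = max(1, 55) = 55.

55


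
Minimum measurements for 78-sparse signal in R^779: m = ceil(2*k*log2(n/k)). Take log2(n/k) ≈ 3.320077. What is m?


log2(n/k) = log2(779/78) ≈ 3.320077.
2*k*log2(n/k) ≈ 2*78*3.320077 = 517.932012.
m = ceil(517.932012) = 518.

518


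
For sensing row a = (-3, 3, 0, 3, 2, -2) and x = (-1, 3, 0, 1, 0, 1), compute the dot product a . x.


Non-zero terms: ['-3*-1', '3*3', '3*1', '-2*1']
Products: [3, 9, 3, -2]
y = sum = 13.

13


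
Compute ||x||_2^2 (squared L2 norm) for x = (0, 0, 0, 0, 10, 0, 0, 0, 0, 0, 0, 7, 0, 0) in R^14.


Non-zero entries: [(4, 10), (11, 7)]
Squares: [100, 49]
||x||_2^2 = sum = 149.

149


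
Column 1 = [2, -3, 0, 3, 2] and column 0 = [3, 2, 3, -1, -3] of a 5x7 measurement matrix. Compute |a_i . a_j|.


Inner product: 2*3 + -3*2 + 0*3 + 3*-1 + 2*-3
Products: [6, -6, 0, -3, -6]
Sum = -9.
|dot| = 9.

9


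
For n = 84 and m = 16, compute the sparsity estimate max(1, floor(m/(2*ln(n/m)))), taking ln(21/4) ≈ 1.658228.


n/m = 84/16 = 21/4.
ln(n/m) ≈ 1.658228.
2*ln(n/m) ≈ 3.316456.
m/(2*ln(n/m)) ≈ 16/3.316456 ≈ 4.8244.
floor = 4.
k_max = max(1, 4) = 4.

4


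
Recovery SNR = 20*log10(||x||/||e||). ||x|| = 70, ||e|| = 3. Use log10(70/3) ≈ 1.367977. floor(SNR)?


||x||/||e|| = 70/3.
log10(70/3) ≈ 1.367977.
20*log10(||x||/||e||) ≈ 20*1.367977 = 27.35954.
floor(27.35954) = 27.

27


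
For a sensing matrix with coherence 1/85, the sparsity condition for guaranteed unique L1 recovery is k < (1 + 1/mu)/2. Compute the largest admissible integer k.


1/mu = 85.
1 + 1/mu = 86.
(1 + 1/mu)/2 = 43 is an integer and the inequality is strict, so k_max = 43 - 1 = 42.

42


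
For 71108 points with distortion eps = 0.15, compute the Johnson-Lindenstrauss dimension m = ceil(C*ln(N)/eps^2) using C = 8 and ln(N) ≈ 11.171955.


ln(71108) ≈ 11.171955.
eps^2 = 0.15^2 = 0.0225.
C*ln(N)/eps^2 ≈ 8*11.171955/0.0225 ≈ 3972.2507.
m = ceil(3972.2507) = 3973.

3973


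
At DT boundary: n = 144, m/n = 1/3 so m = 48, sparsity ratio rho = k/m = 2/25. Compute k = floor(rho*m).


m = 1/3*144 = 48.
rho = 2/25.
rho*m = 2/25*48 = 3.84.
k = floor(3.84) = 3.

3


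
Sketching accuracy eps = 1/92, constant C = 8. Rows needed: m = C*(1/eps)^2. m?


1/eps = 92.
(1/eps)^2 = 8464.
m = 8*8464 = 67712.

67712


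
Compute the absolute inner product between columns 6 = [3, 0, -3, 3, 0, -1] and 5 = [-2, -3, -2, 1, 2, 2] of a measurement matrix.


Inner product: 3*-2 + 0*-3 + -3*-2 + 3*1 + 0*2 + -1*2
Products: [-6, 0, 6, 3, 0, -2]
Sum = 1.
|dot| = 1.

1


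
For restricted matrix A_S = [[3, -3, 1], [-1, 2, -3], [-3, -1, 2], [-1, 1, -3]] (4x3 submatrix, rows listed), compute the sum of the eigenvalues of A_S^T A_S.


Sum of eigenvalues of A_S^T A_S = trace(A_S^T A_S) = sum of squared column norms of A_S.
A_S^T A_S diagonal: [20, 15, 23].
trace = 20 + 15 + 23 = 58.

58


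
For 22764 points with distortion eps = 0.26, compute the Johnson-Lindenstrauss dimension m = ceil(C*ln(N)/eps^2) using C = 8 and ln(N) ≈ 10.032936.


ln(22764) ≈ 10.032936.
eps^2 = 0.26^2 = 0.0676.
C*ln(N)/eps^2 ≈ 8*10.032936/0.0676 ≈ 1187.3297.
m = ceil(1187.3297) = 1188.

1188


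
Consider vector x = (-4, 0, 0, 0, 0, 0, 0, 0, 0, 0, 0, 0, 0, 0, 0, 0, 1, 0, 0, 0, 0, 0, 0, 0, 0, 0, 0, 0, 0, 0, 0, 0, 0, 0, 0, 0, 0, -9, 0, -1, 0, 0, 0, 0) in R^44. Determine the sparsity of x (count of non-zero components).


Non-zero positions: [0, 16, 37, 39].
Sparsity = 4.

4


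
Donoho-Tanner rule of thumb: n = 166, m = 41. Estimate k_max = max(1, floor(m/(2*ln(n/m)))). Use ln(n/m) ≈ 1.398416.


n/m = 166/41.
ln(n/m) ≈ 1.398416.
2*ln(n/m) ≈ 2.796832.
m/(2*ln(n/m)) ≈ 41/2.796832 ≈ 14.6594.
floor = 14.
k_max = max(1, 14) = 14.

14


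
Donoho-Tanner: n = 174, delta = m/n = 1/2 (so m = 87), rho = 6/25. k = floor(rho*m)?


m = 1/2*174 = 87.
rho = 6/25.
rho*m = 6/25*87 = 20.88.
k = floor(20.88) = 20.

20


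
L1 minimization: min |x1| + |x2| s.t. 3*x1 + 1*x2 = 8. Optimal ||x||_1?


Axis intercepts:
  x1 = 8/3, x2 = 0: L1 = 8/3
  x1 = 0, x2 = 8: L1 = 8
x* = (8/3, 0)
||x*||_1 = 8/3.

8/3


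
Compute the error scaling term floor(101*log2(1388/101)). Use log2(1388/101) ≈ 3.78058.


log2(n/k) = log2(1388/101) ≈ 3.78058.
k*log2(n/k) ≈ 101*3.78058 = 381.83858.
floor(381.83858) = 381.

381


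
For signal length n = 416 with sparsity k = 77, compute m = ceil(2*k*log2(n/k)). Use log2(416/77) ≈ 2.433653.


log2(n/k) = log2(416/77) ≈ 2.433653.
2*k*log2(n/k) ≈ 2*77*2.433653 = 374.782562.
m = ceil(374.782562) = 375.

375


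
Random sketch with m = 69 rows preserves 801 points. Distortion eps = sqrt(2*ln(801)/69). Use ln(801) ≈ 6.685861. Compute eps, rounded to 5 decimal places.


ln(801) ≈ 6.685861.
2*ln(N)/m ≈ 2*6.685861/69 ≈ 0.19379307.
eps = sqrt(0.19379307) ≈ 0.4402193 ≈ 0.44022.

0.44022


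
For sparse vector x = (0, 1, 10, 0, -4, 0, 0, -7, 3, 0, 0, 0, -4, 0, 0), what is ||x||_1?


Non-zero entries: [(1, 1), (2, 10), (4, -4), (7, -7), (8, 3), (12, -4)]
Absolute values: [1, 10, 4, 7, 3, 4]
||x||_1 = sum = 29.

29


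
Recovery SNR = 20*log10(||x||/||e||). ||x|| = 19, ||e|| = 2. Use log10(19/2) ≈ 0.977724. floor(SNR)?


||x||/||e|| = 19/2.
log10(19/2) ≈ 0.977724.
20*log10(||x||/||e||) ≈ 20*0.977724 = 19.55448.
floor(19.55448) = 19.

19


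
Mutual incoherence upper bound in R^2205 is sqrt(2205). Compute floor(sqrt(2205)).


46^2 = 2116 <= 2205 < 2209 = 47^2, so 46 <= sqrt(2205) < 47.
floor(sqrt(2205)) = 46.

46


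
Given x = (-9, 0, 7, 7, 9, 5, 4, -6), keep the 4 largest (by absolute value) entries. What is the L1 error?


Sorted |x_i| descending: [9, 9, 7, 7, 6, 5, 4, 0]
Keep top 4: [9, 9, 7, 7]
Tail entries: [6, 5, 4, 0]
L1 error = sum of tail = 15.

15


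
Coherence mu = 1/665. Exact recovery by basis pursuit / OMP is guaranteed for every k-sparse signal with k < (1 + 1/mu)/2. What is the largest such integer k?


1/mu = 665.
1 + 1/mu = 666.
(1 + 1/mu)/2 = 333 is an integer and the inequality is strict, so k_max = 333 - 1 = 332.

332
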